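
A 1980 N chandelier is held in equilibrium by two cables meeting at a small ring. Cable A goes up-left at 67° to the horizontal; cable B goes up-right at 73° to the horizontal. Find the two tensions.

T_A = 900.6 N, T_B = 1204 N

ΣF_x = 0: −T_A·cos67° + T_B·cos73° = 0 → T_B = 1.33642·T_A.
ΣF_y = 0: T_A·sin67° + T_B·sin73° = 1980.
Substitute: T_A·(0.920505 + 1.33642·0.956305) = 1980 → T_A = 900.602 ≈ 900.6 N.
Then T_B = 1.33642 × 900.602 = 1204 N.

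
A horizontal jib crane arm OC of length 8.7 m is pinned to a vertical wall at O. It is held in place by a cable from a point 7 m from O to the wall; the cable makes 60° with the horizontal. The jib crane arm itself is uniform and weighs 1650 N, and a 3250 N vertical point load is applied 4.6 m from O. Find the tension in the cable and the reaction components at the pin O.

T = 3650 N, O_x = 1825 N, O_y = 1739 N

ΣM about O: T·sin60°·7 − 1650·4.35 − 3250·4.6 = 0 → T = 22127.5/(7·0.866025) = 3650.09 ≈ 3650 N.
ΣF_x = 0: O_x − T·cos60° = 0 → O_x = 3650.09 × 0.5 = 1825 N.
ΣF_y = 0: O_y + T·sin60° − 1650 − 3250 = 0 → O_y = 4900 − 3650.09 × 0.866025 = 1739 N.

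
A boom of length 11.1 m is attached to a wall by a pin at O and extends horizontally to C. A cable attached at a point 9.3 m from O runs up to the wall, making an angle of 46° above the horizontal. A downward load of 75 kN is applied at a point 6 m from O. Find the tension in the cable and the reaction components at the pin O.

ΣM about O: T·sin46°·9.3 − 75·6 = 0 → T = 450/(9.3·0.71934) = 67.266 ≈ 67.27 kN.
ΣF_x = 0: O_x − T·cos46° = 0 → O_x = 67.266 × 0.694658 = 46.73 kN.
ΣF_y = 0: O_y + T·sin46° − 75 = 0 → O_y = 75 − 67.266 × 0.71934 = 26.61 kN.

T = 67.27 kN, O_x = 46.73 kN, O_y = 26.61 kN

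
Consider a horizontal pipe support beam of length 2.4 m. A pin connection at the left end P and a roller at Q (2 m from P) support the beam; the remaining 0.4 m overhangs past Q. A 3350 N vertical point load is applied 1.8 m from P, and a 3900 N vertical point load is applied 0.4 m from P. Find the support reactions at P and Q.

Moments about P: Q_y·2 − 3350·1.8 − 3900·0.4 = 0 → Q_y = 7590/2 = 3795 N.
ΣF_y = 0: P_y + 3795 − 3350 − 3900 = 0 → P_y = 3455 N.
ΣF_x = 0: no horizontal applied forces, so P_x = 0.

P_x = 0, P_y = 3455 N, Q_y = 3795 N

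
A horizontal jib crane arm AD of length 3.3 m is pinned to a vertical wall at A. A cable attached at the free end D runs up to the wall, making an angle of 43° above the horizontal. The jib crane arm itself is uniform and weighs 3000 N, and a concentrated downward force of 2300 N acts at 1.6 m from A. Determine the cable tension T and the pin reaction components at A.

ΣM about A: T·sin43°·3.3 − 3000·1.65 − 2300·1.6 = 0 → T = 8630/(3.3·0.681998) = 3834.54 ≈ 3835 N.
ΣF_x = 0: A_x − T·cos43° = 0 → A_x = 3834.54 × 0.731354 = 2804 N.
ΣF_y = 0: A_y + T·sin43° − 3000 − 2300 = 0 → A_y = 5300 − 3834.54 × 0.681998 = 2685 N.

T = 3835 N, A_x = 2804 N, A_y = 2685 N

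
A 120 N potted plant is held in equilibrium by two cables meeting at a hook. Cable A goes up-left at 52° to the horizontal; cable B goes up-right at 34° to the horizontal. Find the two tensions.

T_A = 99.73 N, T_B = 74.06 N

ΣF_x = 0: −T_A·cos52° + T_B·cos34° = 0 → T_B = 0.742622·T_A.
ΣF_y = 0: T_A·sin52° + T_B·sin34° = 120.
Substitute: T_A·(0.788011 + 0.742622·0.559193) = 120 → T_A = 99.7274 ≈ 99.73 N.
Then T_B = 0.742622 × 99.7274 = 74.06 N.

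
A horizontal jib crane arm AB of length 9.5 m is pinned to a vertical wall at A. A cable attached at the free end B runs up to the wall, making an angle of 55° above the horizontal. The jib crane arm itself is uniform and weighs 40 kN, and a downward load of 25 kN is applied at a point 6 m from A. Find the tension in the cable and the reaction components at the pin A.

T = 43.69 kN, A_x = 25.06 kN, A_y = 29.21 kN

ΣM about A: T·sin55°·9.5 − 40·4.75 − 25·6 = 0 → T = 340/(9.5·0.819152) = 43.6909 ≈ 43.69 kN.
ΣF_x = 0: A_x − T·cos55° = 0 → A_x = 43.6909 × 0.573576 = 25.06 kN.
ΣF_y = 0: A_y + T·sin55° − 40 − 25 = 0 → A_y = 65 − 43.6909 × 0.819152 = 29.21 kN.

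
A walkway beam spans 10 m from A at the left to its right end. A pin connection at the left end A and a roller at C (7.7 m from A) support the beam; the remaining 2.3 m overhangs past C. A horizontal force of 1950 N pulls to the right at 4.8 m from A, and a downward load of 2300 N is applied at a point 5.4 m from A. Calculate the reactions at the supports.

Moments about A: C_y·7.7 − 2300·5.4 = 0 → C_y = 12420/7.7 = 1612.99 ≈ 1613 N.
ΣF_y = 0: A_y + 1612.99 − 2300 = 0 → A_y = 687.0 N.
ΣF_x = 0: A_x + 1950 = 0 → A_x = -1950 N.

A_x = -1950 N, A_y = 687.0 N, C_y = 1613 N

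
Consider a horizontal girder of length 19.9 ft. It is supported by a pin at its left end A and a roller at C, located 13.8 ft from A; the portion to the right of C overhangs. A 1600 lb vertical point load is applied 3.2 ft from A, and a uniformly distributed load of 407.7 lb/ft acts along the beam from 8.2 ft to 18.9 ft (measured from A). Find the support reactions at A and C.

A_x = 0, A_y = 1308 lb, C_y = 4654 lb

Resultant of the distributed load: 407.7 × 10.7 = 4362.39 lb at 13.55 ft from A.
Moments about A: C_y·13.8 − 1600·3.2 − (407.7·10.7)·13.55 = 0 → C_y = 64230.3845/13.8 = 4654.38 ≈ 4654 lb.
ΣF_y = 0: A_y + 4654.38 − 1600 − 407.7·10.7 = 0 → A_y = 1308 lb.
ΣF_x = 0: no horizontal applied forces, so A_x = 0.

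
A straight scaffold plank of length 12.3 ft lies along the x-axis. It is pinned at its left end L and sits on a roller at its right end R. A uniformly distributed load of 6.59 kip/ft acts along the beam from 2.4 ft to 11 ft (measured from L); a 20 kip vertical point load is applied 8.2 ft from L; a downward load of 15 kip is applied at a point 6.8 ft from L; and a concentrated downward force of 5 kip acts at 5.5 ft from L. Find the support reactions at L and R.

Resultant of the distributed load: 6.59 × 8.6 = 56.674 kip at 6.7 ft from L.
Taking moments about L: R_y·12.3 − (6.59·8.6)·6.7 − 20·8.2 − 15·6.8 − 5·5.5 = 0 → R_y = 673.2158/12.3 = 54.733 ≈ 54.73 kip.
ΣF_y = 0: L_y + 54.733 − 6.59·8.6 − 20 − 15 − 5 = 0 → L_y = 41.94 kip.
ΣF_x = 0: no horizontal applied forces, so L_x = 0.

L_x = 0, L_y = 41.94 kip, R_y = 54.73 kip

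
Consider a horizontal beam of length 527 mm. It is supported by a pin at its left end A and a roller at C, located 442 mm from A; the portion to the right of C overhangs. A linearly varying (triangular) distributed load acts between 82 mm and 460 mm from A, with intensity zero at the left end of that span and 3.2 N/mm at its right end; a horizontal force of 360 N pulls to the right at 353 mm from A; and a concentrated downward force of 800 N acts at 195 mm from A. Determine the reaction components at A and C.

Resultant of the triangular load: ½ × 3.2 × 378 = 604.8 N, acting at 334 mm from A (one-third of the span from the peak).
ΣM about A: C_y·442 − (½·3.2·378)·334 − 800·195 = 0 → C_y = 358003.2/442 = 809.962 ≈ 810.0 N.
ΣF_y = 0: A_y + 809.962 − ½·3.2·378 − 800 = 0 → A_y = 594.8 N.
ΣF_x = 0: A_x + 360 = 0 → A_x = -360.0 N.

A_x = -360.0 N, A_y = 594.8 N, C_y = 810.0 N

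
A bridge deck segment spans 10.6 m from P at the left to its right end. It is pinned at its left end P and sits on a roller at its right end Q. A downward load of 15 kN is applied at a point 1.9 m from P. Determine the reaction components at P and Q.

P_x = 0, P_y = 12.31 kN, Q_y = 2.689 kN

Taking moments about P: Q_y·10.6 − 15·1.9 = 0 → Q_y = 28.5/10.6 = 2.68868 ≈ 2.689 kN.
ΣF_y = 0: P_y + 2.68868 − 15 = 0 → P_y = 12.31 kN.
ΣF_x = 0: no horizontal applied forces, so P_x = 0.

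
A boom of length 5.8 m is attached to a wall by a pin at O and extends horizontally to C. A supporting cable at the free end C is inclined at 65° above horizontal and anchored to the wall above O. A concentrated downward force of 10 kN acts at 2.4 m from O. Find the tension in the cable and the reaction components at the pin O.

ΣM about O: T·sin65°·5.8 − 10·2.4 = 0 → T = 24/(5.8·0.906308) = 4.5657 ≈ 4.566 kN.
ΣF_x = 0: O_x − T·cos65° = 0 → O_x = 4.5657 × 0.422618 = 1.930 kN.
ΣF_y = 0: O_y + T·sin65° − 10 = 0 → O_y = 10 − 4.5657 × 0.906308 = 5.862 kN.

T = 4.566 kN, O_x = 1.930 kN, O_y = 5.862 kN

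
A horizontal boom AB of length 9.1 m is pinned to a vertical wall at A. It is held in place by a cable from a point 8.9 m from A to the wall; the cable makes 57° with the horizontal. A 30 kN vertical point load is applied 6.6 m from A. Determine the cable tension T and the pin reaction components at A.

ΣM about A: T·sin57°·8.9 − 30·6.6 = 0 → T = 198/(8.9·0.838671) = 26.5267 ≈ 26.53 kN.
ΣF_x = 0: A_x − T·cos57° = 0 → A_x = 26.5267 × 0.544639 = 14.45 kN.
ΣF_y = 0: A_y + T·sin57° − 30 = 0 → A_y = 30 − 26.5267 × 0.838671 = 7.753 kN.

T = 26.53 kN, A_x = 14.45 kN, A_y = 7.753 kN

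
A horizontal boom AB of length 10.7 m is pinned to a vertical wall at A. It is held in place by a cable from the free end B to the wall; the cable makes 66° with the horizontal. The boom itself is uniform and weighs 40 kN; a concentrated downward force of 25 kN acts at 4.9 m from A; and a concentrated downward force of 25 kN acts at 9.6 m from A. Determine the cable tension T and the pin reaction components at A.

ΣM about A: T·sin66°·10.7 − 40·5.35 − 25·4.9 − 25·9.6 = 0 → T = 576.5/(10.7·0.913545) = 58.9774 ≈ 58.98 kN.
ΣF_x = 0: A_x − T·cos66° = 0 → A_x = 58.9774 × 0.406737 = 23.99 kN.
ΣF_y = 0: A_y + T·sin66° − 40 − 25 − 25 = 0 → A_y = 90 − 58.9774 × 0.913545 = 36.12 kN.

T = 58.98 kN, A_x = 23.99 kN, A_y = 36.12 kN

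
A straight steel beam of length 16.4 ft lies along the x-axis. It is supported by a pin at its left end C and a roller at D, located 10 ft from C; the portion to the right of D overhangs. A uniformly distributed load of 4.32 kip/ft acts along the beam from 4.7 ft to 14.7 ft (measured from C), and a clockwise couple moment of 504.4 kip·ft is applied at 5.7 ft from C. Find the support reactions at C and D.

Resultant of the distributed load: 4.32 × 10 = 43.2 kip at 9.7 ft from C.
Taking moments about C: D_y·10 − (4.32·10)·9.7 − 504.4 = 0 → D_y = 923.44/10 = 92.344 ≈ 92.34 kip.
ΣF_y = 0: C_y + 92.344 − 4.32·10 = 0 → C_y = -49.14 kip.
ΣF_x = 0: no horizontal applied forces, so C_x = 0.

C_x = 0, C_y = -49.14 kip, D_y = 92.34 kip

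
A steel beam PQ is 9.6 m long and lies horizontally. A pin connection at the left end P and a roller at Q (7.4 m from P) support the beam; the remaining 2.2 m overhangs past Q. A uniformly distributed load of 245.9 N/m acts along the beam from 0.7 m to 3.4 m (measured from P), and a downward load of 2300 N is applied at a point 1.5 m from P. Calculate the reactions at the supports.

P_x = 0, P_y = 2314 N, Q_y = 650.1 N

Resultant of the distributed load: 245.9 × 2.7 = 663.93 N at 2.05 m from P.
ΣM about P: Q_y·7.4 − (245.9·2.7)·2.05 − 2300·1.5 = 0 → Q_y = 4811.0565/7.4 = 650.143 ≈ 650.1 N.
ΣF_y = 0: P_y + 650.143 − 245.9·2.7 − 2300 = 0 → P_y = 2314 N.
ΣF_x = 0: no horizontal applied forces, so P_x = 0.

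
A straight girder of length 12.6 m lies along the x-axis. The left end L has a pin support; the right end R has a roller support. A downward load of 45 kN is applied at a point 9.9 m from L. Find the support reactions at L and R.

ΣM about L: R_y·12.6 − 45·9.9 = 0 → R_y = 445.5/12.6 = 35.3571 ≈ 35.36 kN.
ΣF_y = 0: L_y + 35.3571 − 45 = 0 → L_y = 9.643 kN.
ΣF_x = 0: no horizontal applied forces, so L_x = 0.

L_x = 0, L_y = 9.643 kN, R_y = 35.36 kN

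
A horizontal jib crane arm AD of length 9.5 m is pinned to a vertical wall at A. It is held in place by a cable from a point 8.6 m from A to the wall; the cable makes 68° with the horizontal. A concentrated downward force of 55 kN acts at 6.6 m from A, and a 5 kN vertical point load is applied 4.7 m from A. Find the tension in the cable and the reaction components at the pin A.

T = 48.47 kN, A_x = 18.16 kN, A_y = 15.06 kN

ΣM about A: T·sin68°·8.6 − 55·6.6 − 5·4.7 = 0 → T = 386.5/(8.6·0.927184) = 48.4714 ≈ 48.47 kN.
ΣF_x = 0: A_x − T·cos68° = 0 → A_x = 48.4714 × 0.374607 = 18.16 kN.
ΣF_y = 0: A_y + T·sin68° − 55 − 5 = 0 → A_y = 60 − 48.4714 × 0.927184 = 15.06 kN.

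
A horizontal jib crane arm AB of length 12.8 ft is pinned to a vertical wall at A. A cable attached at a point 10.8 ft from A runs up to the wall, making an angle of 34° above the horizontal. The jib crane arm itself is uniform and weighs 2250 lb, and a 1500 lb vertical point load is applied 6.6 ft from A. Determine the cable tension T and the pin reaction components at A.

ΣM about A: T·sin34°·10.8 − 2250·6.4 − 1500·6.6 = 0 → T = 24300/(10.8·0.559193) = 4023.66 ≈ 4024 lb.
ΣF_x = 0: A_x − T·cos34° = 0 → A_x = 4023.66 × 0.829038 = 3336 lb.
ΣF_y = 0: A_y + T·sin34° − 2250 − 1500 = 0 → A_y = 3750 − 4023.66 × 0.559193 = 1500 lb.

T = 4024 lb, A_x = 3336 lb, A_y = 1500 lb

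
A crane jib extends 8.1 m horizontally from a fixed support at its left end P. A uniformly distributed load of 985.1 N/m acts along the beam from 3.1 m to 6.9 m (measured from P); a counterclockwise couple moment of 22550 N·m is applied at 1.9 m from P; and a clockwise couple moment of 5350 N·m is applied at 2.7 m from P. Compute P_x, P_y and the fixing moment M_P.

Resultant of the distributed load: 985.1 × 3.8 = 3743.38 N at 5 m from P.
ΣF_x = 0: P_x = 0.
ΣF_y = 0: P_y − 985.1·3.8 = 0 → P_y = 3743 N.
ΣM about P: M_P − (985.1·3.8)·5 + 22550 − 5350 = 0 → M_P = 1517 N·m.

P_x = 0, P_y = 3743 N, M_P = 1517 N·m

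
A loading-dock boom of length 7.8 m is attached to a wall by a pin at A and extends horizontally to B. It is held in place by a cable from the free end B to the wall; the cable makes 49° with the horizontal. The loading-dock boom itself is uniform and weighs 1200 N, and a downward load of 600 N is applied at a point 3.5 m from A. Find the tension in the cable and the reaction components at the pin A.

T = 1152 N, A_x = 755.6 N, A_y = 930.8 N

ΣM about A: T·sin49°·7.8 − 1200·3.9 − 600·3.5 = 0 → T = 6780/(7.8·0.75471) = 1151.74 ≈ 1152 N.
ΣF_x = 0: A_x − T·cos49° = 0 → A_x = 1151.74 × 0.656059 = 755.6 N.
ΣF_y = 0: A_y + T·sin49° − 1200 − 600 = 0 → A_y = 1800 − 1151.74 × 0.75471 = 930.8 N.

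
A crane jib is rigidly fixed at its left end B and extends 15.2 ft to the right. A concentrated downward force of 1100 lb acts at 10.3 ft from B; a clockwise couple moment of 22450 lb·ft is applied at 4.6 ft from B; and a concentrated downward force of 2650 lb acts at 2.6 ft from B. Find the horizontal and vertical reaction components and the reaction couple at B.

B_x = 0, B_y = 3750 lb, M_B = 40670 lb·ft

ΣF_x = 0: B_x = 0.
ΣF_y = 0: B_y − 1100 − 2650 = 0 → B_y = 3750 lb.
ΣM about B: M_B − 1100·10.3 − 22450 − 2650·2.6 = 0 → M_B = 40670 lb·ft.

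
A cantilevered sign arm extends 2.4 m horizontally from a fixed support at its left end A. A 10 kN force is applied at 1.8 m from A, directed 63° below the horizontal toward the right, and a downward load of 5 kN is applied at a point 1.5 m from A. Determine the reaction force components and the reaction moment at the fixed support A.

ΣF_x = 0: A_x + 10·cos63° = 0 → A_x = -4.540 kN.
ΣF_y = 0: A_y − 10·sin63° − 5 = 0 → A_y = 13.91 kN.
ΣM about A: M_A − 10·sin63°·1.8 − 5·1.5 = 0 → M_A = 23.54 kN·m.

A_x = -4.540 kN, A_y = 13.91 kN, M_A = 23.54 kN·m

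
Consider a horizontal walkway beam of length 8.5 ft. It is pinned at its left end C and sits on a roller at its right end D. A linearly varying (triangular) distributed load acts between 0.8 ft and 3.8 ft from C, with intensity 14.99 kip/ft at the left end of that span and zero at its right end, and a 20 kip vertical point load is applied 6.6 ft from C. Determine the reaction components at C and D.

C_x = 0, C_y = 22.19 kip, D_y = 20.29 kip

Resultant of the triangular load: ½ × 14.99 × 3 = 22.485 kip, acting at 1.8 ft from C (one-third of the span from the peak).
Taking moments about C: D_y·8.5 − (½·14.99·3)·1.8 − 20·6.6 = 0 → D_y = 172.473/8.5 = 20.2909 ≈ 20.29 kip.
ΣF_y = 0: C_y + 20.2909 − ½·14.99·3 − 20 = 0 → C_y = 22.19 kip.
ΣF_x = 0: no horizontal applied forces, so C_x = 0.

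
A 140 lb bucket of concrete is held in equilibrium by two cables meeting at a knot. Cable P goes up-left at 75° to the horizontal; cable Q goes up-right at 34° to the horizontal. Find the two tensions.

ΣF_x = 0: −T_P·cos75° + T_Q·cos34° = 0 → T_Q = 0.312192·T_P.
ΣF_y = 0: T_P·sin75° + T_Q·sin34° = 140.
Substitute: T_P·(0.965926 + 0.312192·0.559193) = 140 → T_P = 122.753 ≈ 122.8 lb.
Then T_Q = 0.312192 × 122.753 = 38.32 lb.

T_P = 122.8 lb, T_Q = 38.32 lb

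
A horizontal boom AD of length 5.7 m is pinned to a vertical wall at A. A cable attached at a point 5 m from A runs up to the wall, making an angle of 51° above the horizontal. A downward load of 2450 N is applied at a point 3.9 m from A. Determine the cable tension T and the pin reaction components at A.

T = 2459 N, A_x = 1547 N, A_y = 539.0 N

ΣM about A: T·sin51°·5 − 2450·3.9 = 0 → T = 9555/(5·0.777146) = 2459 N.
ΣF_x = 0: A_x − T·cos51° = 0 → A_x = 2459 × 0.62932 = 1547 N.
ΣF_y = 0: A_y + T·sin51° − 2450 = 0 → A_y = 2450 − 2459 × 0.777146 = 539.0 N.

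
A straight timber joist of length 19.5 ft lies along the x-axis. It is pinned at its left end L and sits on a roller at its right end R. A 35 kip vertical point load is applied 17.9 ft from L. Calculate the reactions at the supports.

L_x = 0, L_y = 2.872 kip, R_y = 32.13 kip

ΣM about L: R_y·19.5 − 35·17.9 = 0 → R_y = 626.5/19.5 = 32.1282 ≈ 32.13 kip.
ΣF_y = 0: L_y + 32.1282 − 35 = 0 → L_y = 2.872 kip.
ΣF_x = 0: no horizontal applied forces, so L_x = 0.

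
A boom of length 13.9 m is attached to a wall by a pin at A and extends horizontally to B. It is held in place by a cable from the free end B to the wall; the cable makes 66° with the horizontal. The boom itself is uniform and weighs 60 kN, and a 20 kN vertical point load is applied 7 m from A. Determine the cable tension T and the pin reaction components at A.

ΣM about A: T·sin66°·13.9 − 60·6.95 − 20·7 = 0 → T = 557/(13.9·0.913545) = 43.8642 ≈ 43.86 kN.
ΣF_x = 0: A_x − T·cos66° = 0 → A_x = 43.8642 × 0.406737 = 17.84 kN.
ΣF_y = 0: A_y + T·sin66° − 60 − 20 = 0 → A_y = 80 − 43.8642 × 0.913545 = 39.93 kN.

T = 43.86 kN, A_x = 17.84 kN, A_y = 39.93 kN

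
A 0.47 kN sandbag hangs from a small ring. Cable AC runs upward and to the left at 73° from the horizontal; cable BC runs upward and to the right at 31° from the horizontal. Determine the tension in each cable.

ΣF_x = 0: −T_AC·cos73° + T_BC·cos31° = 0 → T_BC = 0.341091·T_AC.
ΣF_y = 0: T_AC·sin73° + T_BC·sin31° = 0.47.
Substitute: T_AC·(0.956305 + 0.341091·0.515038) = 0.47 → T_AC = 0.415202 ≈ 0.4152 kN.
Then T_BC = 0.341091 × 0.415202 = 0.1416 kN.

T_AC = 0.4152 kN, T_BC = 0.1416 kN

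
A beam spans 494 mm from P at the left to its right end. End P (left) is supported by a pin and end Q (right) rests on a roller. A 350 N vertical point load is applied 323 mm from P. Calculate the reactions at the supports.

ΣM about P: Q_y·494 − 350·323 = 0 → Q_y = 113050/494 = 228.846 ≈ 228.8 N.
ΣF_y = 0: P_y + 228.846 − 350 = 0 → P_y = 121.2 N.
ΣF_x = 0: no horizontal applied forces, so P_x = 0.

P_x = 0, P_y = 121.2 N, Q_y = 228.8 N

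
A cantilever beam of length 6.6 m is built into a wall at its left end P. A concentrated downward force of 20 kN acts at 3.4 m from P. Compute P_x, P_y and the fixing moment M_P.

ΣF_x = 0: P_x = 0.
ΣF_y = 0: P_y − 20 = 0 → P_y = 20.00 kN.
ΣM about P: M_P − 20·3.4 = 0 → M_P = 68.00 kN·m.

P_x = 0, P_y = 20.00 kN, M_P = 68.00 kN·m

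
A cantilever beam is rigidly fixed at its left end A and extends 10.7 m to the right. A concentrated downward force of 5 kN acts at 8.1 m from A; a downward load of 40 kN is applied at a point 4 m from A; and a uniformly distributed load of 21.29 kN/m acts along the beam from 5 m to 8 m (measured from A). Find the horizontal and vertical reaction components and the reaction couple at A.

A_x = 0, A_y = 108.9 kN, M_A = 615.7 kN·m

Resultant of the distributed load: 21.29 × 3 = 63.87 kN at 6.5 m from A.
ΣF_x = 0: A_x = 0.
ΣF_y = 0: A_y − 5 − 40 − 21.29·3 = 0 → A_y = 108.9 kN.
ΣM about A: M_A − 5·8.1 − 40·4 − (21.29·3)·6.5 = 0 → M_A = 615.7 kN·m.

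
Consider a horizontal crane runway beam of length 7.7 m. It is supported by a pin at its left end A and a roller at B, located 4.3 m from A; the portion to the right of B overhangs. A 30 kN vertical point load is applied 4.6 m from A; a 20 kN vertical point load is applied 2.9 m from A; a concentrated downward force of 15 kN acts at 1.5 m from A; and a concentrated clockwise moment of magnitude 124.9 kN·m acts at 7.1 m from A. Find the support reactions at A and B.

A_x = 0, A_y = -14.86 kN, B_y = 79.86 kN

Taking moments about A: B_y·4.3 − 30·4.6 − 20·2.9 − 15·1.5 − 124.9 = 0 → B_y = 343.4/4.3 = 79.8605 ≈ 79.86 kN.
ΣF_y = 0: A_y + 79.8605 − 30 − 20 − 15 = 0 → A_y = -14.86 kN.
ΣF_x = 0: no horizontal applied forces, so A_x = 0.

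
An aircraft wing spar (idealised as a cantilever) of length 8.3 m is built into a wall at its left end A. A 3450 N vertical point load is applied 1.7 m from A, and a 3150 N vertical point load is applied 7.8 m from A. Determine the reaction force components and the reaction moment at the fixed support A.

A_x = 0, A_y = 6600 N, M_A = 30440 N·m

ΣF_x = 0: A_x = 0.
ΣF_y = 0: A_y − 3450 − 3150 = 0 → A_y = 6600 N.
ΣM about A: M_A − 3450·1.7 − 3150·7.8 = 0 → M_A = 30440 N·m.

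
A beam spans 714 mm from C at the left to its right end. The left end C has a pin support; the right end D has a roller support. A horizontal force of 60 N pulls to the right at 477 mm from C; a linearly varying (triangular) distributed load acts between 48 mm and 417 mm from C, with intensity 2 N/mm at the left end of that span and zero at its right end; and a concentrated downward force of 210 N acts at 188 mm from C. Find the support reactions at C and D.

C_x = -60.00 N, C_y = 435.3 N, D_y = 143.7 N

Resultant of the triangular load: ½ × 2 × 369 = 369 N, acting at 171 mm from C (one-third of the span from the peak).
Moments about C: D_y·714 − (½·2·369)·171 − 210·188 = 0 → D_y = 102579/714 = 143.668 ≈ 143.7 N.
ΣF_y = 0: C_y + 143.668 − ½·2·369 − 210 = 0 → C_y = 435.3 N.
ΣF_x = 0: C_x + 60 = 0 → C_x = -60.00 N.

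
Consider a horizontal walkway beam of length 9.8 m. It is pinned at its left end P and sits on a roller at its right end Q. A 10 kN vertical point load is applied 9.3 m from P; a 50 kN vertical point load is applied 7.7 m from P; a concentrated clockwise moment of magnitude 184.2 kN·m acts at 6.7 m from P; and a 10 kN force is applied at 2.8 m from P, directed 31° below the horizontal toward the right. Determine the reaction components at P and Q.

P_x = -8.572 kN, P_y = -3.893 kN, Q_y = 69.04 kN

Moments about P: Q_y·9.8 − 10·9.3 − 50·7.7 − 184.2 − 10·sin31°·2.8 = 0 → Q_y = 676.621/9.8 = 69.043 ≈ 69.04 kN.
ΣF_y = 0: P_y + 69.043 − 10 − 50 − 10·sin31° = 0 → P_y = -3.893 kN.
ΣF_x = 0: P_x + 10·cos31° = 0 → P_x = -8.572 kN.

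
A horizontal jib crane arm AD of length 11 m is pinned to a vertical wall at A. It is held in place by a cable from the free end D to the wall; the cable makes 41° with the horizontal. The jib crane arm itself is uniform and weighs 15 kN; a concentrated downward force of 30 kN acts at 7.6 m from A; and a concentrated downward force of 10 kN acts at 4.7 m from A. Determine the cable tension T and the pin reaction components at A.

ΣM about A: T·sin41°·11 − 15·5.5 − 30·7.6 − 10·4.7 = 0 → T = 357.5/(11·0.656059) = 49.5382 ≈ 49.54 kN.
ΣF_x = 0: A_x − T·cos41° = 0 → A_x = 49.5382 × 0.75471 = 37.39 kN.
ΣF_y = 0: A_y + T·sin41° − 15 − 30 − 10 = 0 → A_y = 55 − 49.5382 × 0.656059 = 22.50 kN.

T = 49.54 kN, A_x = 37.39 kN, A_y = 22.50 kN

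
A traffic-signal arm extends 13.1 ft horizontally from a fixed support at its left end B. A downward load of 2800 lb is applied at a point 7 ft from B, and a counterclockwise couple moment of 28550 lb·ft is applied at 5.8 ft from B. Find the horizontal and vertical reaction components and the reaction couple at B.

ΣF_x = 0: B_x = 0.
ΣF_y = 0: B_y − 2800 = 0 → B_y = 2800 lb.
ΣM about B: M_B − 2800·7 + 28550 = 0 → M_B = -8950 lb·ft.

B_x = 0, B_y = 2800 lb, M_B = -8950 lb·ft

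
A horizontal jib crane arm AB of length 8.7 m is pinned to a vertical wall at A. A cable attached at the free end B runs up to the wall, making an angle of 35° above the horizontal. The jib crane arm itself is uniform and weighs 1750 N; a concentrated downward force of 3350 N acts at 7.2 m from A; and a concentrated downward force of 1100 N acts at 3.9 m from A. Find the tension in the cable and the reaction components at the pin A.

ΣM about A: T·sin35°·8.7 − 1750·4.35 − 3350·7.2 − 1100·3.9 = 0 → T = 36022.5/(8.7·0.573576) = 7218.78 ≈ 7219 N.
ΣF_x = 0: A_x − T·cos35° = 0 → A_x = 7218.78 × 0.819152 = 5913 N.
ΣF_y = 0: A_y + T·sin35° − 1750 − 3350 − 1100 = 0 → A_y = 6200 − 7218.78 × 0.573576 = 2059 N.

T = 7219 N, A_x = 5913 N, A_y = 2059 N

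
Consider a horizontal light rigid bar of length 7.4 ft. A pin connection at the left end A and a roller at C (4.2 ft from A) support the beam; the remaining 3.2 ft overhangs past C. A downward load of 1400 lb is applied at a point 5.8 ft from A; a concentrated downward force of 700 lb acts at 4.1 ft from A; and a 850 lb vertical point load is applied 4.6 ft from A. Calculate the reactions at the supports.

Moments about A: C_y·4.2 − 1400·5.8 − 700·4.1 − 850·4.6 = 0 → C_y = 14900/4.2 = 3547.62 ≈ 3548 lb.
ΣF_y = 0: A_y + 3547.62 − 1400 − 700 − 850 = 0 → A_y = -597.6 lb.
ΣF_x = 0: no horizontal applied forces, so A_x = 0.

A_x = 0, A_y = -597.6 lb, C_y = 3548 lb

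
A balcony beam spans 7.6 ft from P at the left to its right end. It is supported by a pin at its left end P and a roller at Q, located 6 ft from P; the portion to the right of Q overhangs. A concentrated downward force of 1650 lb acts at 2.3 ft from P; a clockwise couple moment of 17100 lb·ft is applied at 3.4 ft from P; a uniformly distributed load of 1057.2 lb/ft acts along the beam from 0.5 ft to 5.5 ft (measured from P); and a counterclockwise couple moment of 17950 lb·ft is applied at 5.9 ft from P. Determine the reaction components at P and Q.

Resultant of the distributed load: 1057.2 × 5 = 5286 lb at 3 ft from P.
ΣM about P: Q_y·6 − 1650·2.3 − 17100 − (1057.2·5)·3 + 17950 = 0 → Q_y = 18803/6 = 3133.83 ≈ 3134 lb.
ΣF_y = 0: P_y + 3133.83 − 1650 − 1057.2·5 = 0 → P_y = 3802 lb.
ΣF_x = 0: no horizontal applied forces, so P_x = 0.

P_x = 0, P_y = 3802 lb, Q_y = 3134 lb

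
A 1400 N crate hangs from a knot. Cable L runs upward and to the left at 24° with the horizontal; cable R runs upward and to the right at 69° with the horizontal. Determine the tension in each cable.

T_L = 502.4 N, T_R = 1281 N

ΣF_x = 0: −T_L·cos24° + T_R·cos69° = 0 → T_R = 2.54918·T_L.
ΣF_y = 0: T_L·sin24° + T_R·sin69° = 1400.
Substitute: T_L·(0.406737 + 2.54918·0.93358) = 1400 → T_L = 502.404 ≈ 502.4 N.
Then T_R = 2.54918 × 502.404 = 1281 N.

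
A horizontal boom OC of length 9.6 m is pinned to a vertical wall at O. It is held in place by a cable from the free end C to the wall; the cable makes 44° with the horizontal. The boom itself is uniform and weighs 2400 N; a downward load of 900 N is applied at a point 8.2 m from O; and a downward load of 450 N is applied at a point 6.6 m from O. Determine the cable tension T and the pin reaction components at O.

ΣM about O: T·sin44°·9.6 − 2400·4.8 − 900·8.2 − 450·6.6 = 0 → T = 21870/(9.6·0.694658) = 3279.49 ≈ 3279 N.
ΣF_x = 0: O_x − T·cos44° = 0 → O_x = 3279.49 × 0.71934 = 2359 N.
ΣF_y = 0: O_y + T·sin44° − 2400 − 900 − 450 = 0 → O_y = 3750 − 3279.49 × 0.694658 = 1472 N.

T = 3279 N, O_x = 2359 N, O_y = 1472 N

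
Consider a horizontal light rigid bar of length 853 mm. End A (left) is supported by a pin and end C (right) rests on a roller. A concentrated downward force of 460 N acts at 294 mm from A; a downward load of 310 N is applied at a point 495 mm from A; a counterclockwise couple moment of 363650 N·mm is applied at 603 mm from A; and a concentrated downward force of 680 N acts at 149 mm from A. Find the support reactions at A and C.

ΣM about A: C_y·853 − 460·294 − 310·495 + 363650 − 680·149 = 0 → C_y = 26360/853 = 30.9027 ≈ 30.90 N.
ΣF_y = 0: A_y + 30.9027 − 460 − 310 − 680 = 0 → A_y = 1419 N.
ΣF_x = 0: no horizontal applied forces, so A_x = 0.

A_x = 0, A_y = 1419 N, C_y = 30.90 N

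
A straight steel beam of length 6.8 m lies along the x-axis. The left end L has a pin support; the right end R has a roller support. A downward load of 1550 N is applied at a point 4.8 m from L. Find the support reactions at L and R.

L_x = 0, L_y = 455.9 N, R_y = 1094 N

Taking moments about L: R_y·6.8 − 1550·4.8 = 0 → R_y = 7440/6.8 = 1094.12 ≈ 1094 N.
ΣF_y = 0: L_y + 1094.12 − 1550 = 0 → L_y = 455.9 N.
ΣF_x = 0: no horizontal applied forces, so L_x = 0.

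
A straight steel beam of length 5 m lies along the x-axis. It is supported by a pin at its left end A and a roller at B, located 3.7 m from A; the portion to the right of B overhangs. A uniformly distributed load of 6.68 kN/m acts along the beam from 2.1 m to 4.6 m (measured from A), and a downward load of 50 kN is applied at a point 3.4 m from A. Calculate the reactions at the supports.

A_x = 0, A_y = 5.634 kN, B_y = 61.07 kN

Resultant of the distributed load: 6.68 × 2.5 = 16.7 kN at 3.35 m from A.
ΣM about A: B_y·3.7 − (6.68·2.5)·3.35 − 50·3.4 = 0 → B_y = 225.945/3.7 = 61.0662 ≈ 61.07 kN.
ΣF_y = 0: A_y + 61.0662 − 6.68·2.5 − 50 = 0 → A_y = 5.634 kN.
ΣF_x = 0: no horizontal applied forces, so A_x = 0.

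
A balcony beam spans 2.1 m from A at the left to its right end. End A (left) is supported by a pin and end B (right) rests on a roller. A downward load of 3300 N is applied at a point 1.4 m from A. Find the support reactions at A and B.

Taking moments about A: B_y·2.1 − 3300·1.4 = 0 → B_y = 4620/2.1 = 2200 N.
ΣF_y = 0: A_y + 2200 − 3300 = 0 → A_y = 1100 N.
ΣF_x = 0: no horizontal applied forces, so A_x = 0.

A_x = 0, A_y = 1100 N, B_y = 2200 N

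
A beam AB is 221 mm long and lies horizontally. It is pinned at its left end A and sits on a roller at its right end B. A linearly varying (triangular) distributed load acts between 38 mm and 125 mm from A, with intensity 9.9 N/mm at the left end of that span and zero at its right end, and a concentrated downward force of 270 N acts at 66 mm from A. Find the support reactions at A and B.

Resultant of the triangular load: ½ × 9.9 × 87 = 430.65 N, acting at 67 mm from A (one-third of the span from the peak).
ΣM about A: B_y·221 − (½·9.9·87)·67 − 270·66 = 0 → B_y = 46673.55/221 = 211.193 ≈ 211.2 N.
ΣF_y = 0: A_y + 211.193 − ½·9.9·87 − 270 = 0 → A_y = 489.5 N.
ΣF_x = 0: no horizontal applied forces, so A_x = 0.

A_x = 0, A_y = 489.5 N, B_y = 211.2 N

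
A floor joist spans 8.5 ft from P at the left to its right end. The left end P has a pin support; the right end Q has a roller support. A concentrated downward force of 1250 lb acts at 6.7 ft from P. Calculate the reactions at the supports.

Moments about P: Q_y·8.5 − 1250·6.7 = 0 → Q_y = 8375/8.5 = 985.294 ≈ 985.3 lb.
ΣF_y = 0: P_y + 985.294 − 1250 = 0 → P_y = 264.7 lb.
ΣF_x = 0: no horizontal applied forces, so P_x = 0.

P_x = 0, P_y = 264.7 lb, Q_y = 985.3 lb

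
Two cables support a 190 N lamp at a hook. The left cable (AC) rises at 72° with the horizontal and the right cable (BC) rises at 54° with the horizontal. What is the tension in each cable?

T_AC = 138.0 N, T_BC = 72.57 N

ΣF_x = 0: −T_AC·cos72° + T_BC·cos54° = 0 → T_BC = 0.525731·T_AC.
ΣF_y = 0: T_AC·sin72° + T_BC·sin54° = 190.
Substitute: T_AC·(0.951057 + 0.525731·0.809017) = 190 → T_AC = 138.043 ≈ 138.0 N.
Then T_BC = 0.525731 × 138.043 = 72.57 N.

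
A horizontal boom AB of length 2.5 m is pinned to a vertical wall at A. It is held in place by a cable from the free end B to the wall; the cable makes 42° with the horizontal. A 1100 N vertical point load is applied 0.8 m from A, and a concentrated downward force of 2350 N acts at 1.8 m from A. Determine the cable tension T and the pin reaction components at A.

ΣM about A: T·sin42°·2.5 − 1100·0.8 − 2350·1.8 = 0 → T = 5110/(2.5·0.669131) = 3054.71 ≈ 3055 N.
ΣF_x = 0: A_x − T·cos42° = 0 → A_x = 3054.71 × 0.743145 = 2270 N.
ΣF_y = 0: A_y + T·sin42° − 1100 − 2350 = 0 → A_y = 3450 − 3054.71 × 0.669131 = 1406 N.

T = 3055 N, A_x = 2270 N, A_y = 1406 N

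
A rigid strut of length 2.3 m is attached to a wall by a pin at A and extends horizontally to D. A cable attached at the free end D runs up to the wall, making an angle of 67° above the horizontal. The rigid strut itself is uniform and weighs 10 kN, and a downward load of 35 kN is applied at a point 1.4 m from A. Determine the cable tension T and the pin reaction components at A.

T = 28.58 kN, A_x = 11.17 kN, A_y = 18.70 kN

ΣM about A: T·sin67°·2.3 − 10·1.15 − 35·1.4 = 0 → T = 60.5/(2.3·0.920505) = 28.576 ≈ 28.58 kN.
ΣF_x = 0: A_x − T·cos67° = 0 → A_x = 28.576 × 0.390731 = 11.17 kN.
ΣF_y = 0: A_y + T·sin67° − 10 − 35 = 0 → A_y = 45 − 28.576 × 0.920505 = 18.70 kN.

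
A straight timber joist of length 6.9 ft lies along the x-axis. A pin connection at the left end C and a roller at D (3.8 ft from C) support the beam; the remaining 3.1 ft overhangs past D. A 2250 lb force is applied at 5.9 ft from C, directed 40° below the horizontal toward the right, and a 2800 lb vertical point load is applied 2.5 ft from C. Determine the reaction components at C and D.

ΣM about C: D_y·3.8 − 2250·sin40°·5.9 − 2800·2.5 = 0 → D_y = 15533/3.8 = 4087.63 ≈ 4088 lb.
ΣF_y = 0: C_y + 4087.63 − 2250·sin40° − 2800 = 0 → C_y = 158.6 lb.
ΣF_x = 0: C_x + 2250·cos40° = 0 → C_x = -1724 lb.

C_x = -1724 lb, C_y = 158.6 lb, D_y = 4088 lb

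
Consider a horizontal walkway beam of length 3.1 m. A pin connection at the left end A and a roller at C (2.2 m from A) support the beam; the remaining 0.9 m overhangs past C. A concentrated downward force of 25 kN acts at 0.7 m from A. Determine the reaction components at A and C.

Moments about A: C_y·2.2 − 25·0.7 = 0 → C_y = 17.5/2.2 = 7.95455 ≈ 7.955 kN.
ΣF_y = 0: A_y + 7.95455 − 25 = 0 → A_y = 17.05 kN.
ΣF_x = 0: no horizontal applied forces, so A_x = 0.

A_x = 0, A_y = 17.05 kN, C_y = 7.955 kN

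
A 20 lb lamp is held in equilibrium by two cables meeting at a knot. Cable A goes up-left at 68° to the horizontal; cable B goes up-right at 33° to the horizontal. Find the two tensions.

ΣF_x = 0: −T_A·cos68° + T_B·cos33° = 0 → T_B = 0.446667·T_A.
ΣF_y = 0: T_A·sin68° + T_B·sin33° = 20.
Substitute: T_A·(0.927184 + 0.446667·0.544639) = 20 → T_A = 17.0874 ≈ 17.09 lb.
Then T_B = 0.446667 × 17.0874 = 7.632 lb.

T_A = 17.09 lb, T_B = 7.632 lb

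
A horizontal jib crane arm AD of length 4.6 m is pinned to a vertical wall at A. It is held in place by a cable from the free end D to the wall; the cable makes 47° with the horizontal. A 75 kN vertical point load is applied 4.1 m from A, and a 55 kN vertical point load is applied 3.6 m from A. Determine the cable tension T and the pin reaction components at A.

ΣM about A: T·sin47°·4.6 − 75·4.1 − 55·3.6 = 0 → T = 505.5/(4.6·0.731354) = 150.257 ≈ 150.3 kN.
ΣF_x = 0: A_x − T·cos47° = 0 → A_x = 150.257 × 0.681998 = 102.5 kN.
ΣF_y = 0: A_y + T·sin47° − 75 − 55 = 0 → A_y = 130 − 150.257 × 0.731354 = 20.11 kN.

T = 150.3 kN, A_x = 102.5 kN, A_y = 20.11 kN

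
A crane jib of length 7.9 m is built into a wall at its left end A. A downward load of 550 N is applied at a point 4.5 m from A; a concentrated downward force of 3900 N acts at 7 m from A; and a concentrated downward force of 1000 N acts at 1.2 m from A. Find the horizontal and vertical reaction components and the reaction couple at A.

ΣF_x = 0: A_x = 0.
ΣF_y = 0: A_y − 550 − 3900 − 1000 = 0 → A_y = 5450 N.
ΣM about A: M_A − 550·4.5 − 3900·7 − 1000·1.2 = 0 → M_A = 30980 N·m.

A_x = 0, A_y = 5450 N, M_A = 30980 N·m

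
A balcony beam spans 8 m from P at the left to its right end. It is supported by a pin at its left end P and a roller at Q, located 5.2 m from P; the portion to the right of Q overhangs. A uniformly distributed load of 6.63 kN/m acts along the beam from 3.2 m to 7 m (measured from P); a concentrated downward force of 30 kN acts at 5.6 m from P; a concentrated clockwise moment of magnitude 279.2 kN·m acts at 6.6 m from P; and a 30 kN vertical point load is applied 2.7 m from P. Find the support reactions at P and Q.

P_x = 0, P_y = -41.09 kN, Q_y = 126.3 kN

Resultant of the distributed load: 6.63 × 3.8 = 25.194 kN at 5.1 m from P.
ΣM about P: Q_y·5.2 − (6.63·3.8)·5.1 − 30·5.6 − 279.2 − 30·2.7 = 0 → Q_y = 656.6894/5.2 = 126.286 ≈ 126.3 kN.
ΣF_y = 0: P_y + 126.286 − 6.63·3.8 − 30 − 30 = 0 → P_y = -41.09 kN.
ΣF_x = 0: no horizontal applied forces, so P_x = 0.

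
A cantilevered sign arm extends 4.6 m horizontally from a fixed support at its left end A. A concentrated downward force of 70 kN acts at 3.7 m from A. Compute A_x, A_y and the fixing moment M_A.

ΣF_x = 0: A_x = 0.
ΣF_y = 0: A_y − 70 = 0 → A_y = 70.00 kN.
ΣM about A: M_A − 70·3.7 = 0 → M_A = 259.0 kN·m.

A_x = 0, A_y = 70.00 kN, M_A = 259.0 kN·m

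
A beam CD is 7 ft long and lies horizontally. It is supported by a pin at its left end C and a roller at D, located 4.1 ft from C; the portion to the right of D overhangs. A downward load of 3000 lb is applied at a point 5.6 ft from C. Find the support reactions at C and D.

C_x = 0, C_y = -1098 lb, D_y = 4098 lb

ΣM about C: D_y·4.1 − 3000·5.6 = 0 → D_y = 16800/4.1 = 4097.56 ≈ 4098 lb.
ΣF_y = 0: C_y + 4097.56 − 3000 = 0 → C_y = -1098 lb.
ΣF_x = 0: no horizontal applied forces, so C_x = 0.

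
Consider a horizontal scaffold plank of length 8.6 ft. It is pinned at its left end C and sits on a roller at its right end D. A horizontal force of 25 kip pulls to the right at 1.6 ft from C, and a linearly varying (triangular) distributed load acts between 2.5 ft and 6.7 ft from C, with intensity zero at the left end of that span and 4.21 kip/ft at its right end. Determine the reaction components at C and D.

Resultant of the triangular load: ½ × 4.21 × 4.2 = 8.841 kip, acting at 5.3 ft from C (one-third of the span from the peak).
ΣM about C: D_y·8.6 − (½·4.21·4.2)·5.3 = 0 → D_y = 46.8573/8.6 = 5.44852 ≈ 5.449 kip.
ΣF_y = 0: C_y + 5.44852 − ½·4.21·4.2 = 0 → C_y = 3.392 kip.
ΣF_x = 0: C_x + 25 = 0 → C_x = -25.00 kip.

C_x = -25.00 kip, C_y = 3.392 kip, D_y = 5.449 kip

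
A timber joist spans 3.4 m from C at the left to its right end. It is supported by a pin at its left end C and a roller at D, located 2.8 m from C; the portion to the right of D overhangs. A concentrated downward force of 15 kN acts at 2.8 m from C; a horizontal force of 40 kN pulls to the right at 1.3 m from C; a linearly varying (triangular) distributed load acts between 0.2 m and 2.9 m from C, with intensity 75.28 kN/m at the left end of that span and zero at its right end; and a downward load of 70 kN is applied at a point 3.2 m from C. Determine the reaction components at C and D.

C_x = -40.00 kN, C_y = 51.70 kN, D_y = 134.9 kN

Resultant of the triangular load: ½ × 75.28 × 2.7 = 101.628 kN, acting at 1.1 m from C (one-third of the span from the peak).
Taking moments about C: D_y·2.8 − 15·2.8 − (½·75.28·2.7)·1.1 − 70·3.2 = 0 → D_y = 377.7908/2.8 = 134.925 ≈ 134.9 kN.
ΣF_y = 0: C_y + 134.925 − 15 − ½·75.28·2.7 − 70 = 0 → C_y = 51.70 kN.
ΣF_x = 0: C_x + 40 = 0 → C_x = -40.00 kN.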